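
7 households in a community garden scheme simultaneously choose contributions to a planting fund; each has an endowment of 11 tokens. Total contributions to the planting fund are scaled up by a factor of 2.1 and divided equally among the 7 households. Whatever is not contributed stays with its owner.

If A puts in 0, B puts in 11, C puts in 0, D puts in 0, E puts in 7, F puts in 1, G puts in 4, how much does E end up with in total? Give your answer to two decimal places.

10.90 tokens

Total contributed: 0 + 11 + 0 + 0 + 7 + 1 + 4 = 23.
Each receives 2.1 × 23 / 7 = 6.90 from the planting fund.
E keeps 11 − 7 = 4, so E's payoff is 4 + 6.90 = 10.90.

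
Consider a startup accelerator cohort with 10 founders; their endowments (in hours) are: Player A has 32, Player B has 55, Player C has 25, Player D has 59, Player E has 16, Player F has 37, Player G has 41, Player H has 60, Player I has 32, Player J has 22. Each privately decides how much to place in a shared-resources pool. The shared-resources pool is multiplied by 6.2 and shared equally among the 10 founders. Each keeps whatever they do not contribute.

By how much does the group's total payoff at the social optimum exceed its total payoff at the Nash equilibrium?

1970.80 hours

The private return per contributed unit is 6.2/10 = 0.6200 < 1 for every player regardless of endowment, so the Nash equilibrium is zero contribution and the group total is Σ E_j = 32 + 55 + 25 + 59 + 16 + 37 + 41 + 60 + 32 + 22 = 379.
Each contributed unit returns 6.200 to the group, so the social optimum is full contribution by everyone: group total = 6.200 × 379 = 2349.80.
Efficiency loss = (6.200 − 1) × 379 = 1970.80.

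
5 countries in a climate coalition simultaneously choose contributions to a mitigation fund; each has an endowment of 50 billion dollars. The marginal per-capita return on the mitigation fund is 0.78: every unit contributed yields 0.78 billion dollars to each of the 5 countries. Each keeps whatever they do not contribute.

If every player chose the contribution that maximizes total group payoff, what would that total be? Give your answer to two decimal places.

Each contributed unit returns 3.900 to the group as a whole (0.78 to each of 5 players), which exceeds 1, so the social optimum is full contribution: group total = 3.900 × 250 = 975.00.

975.00 billion dollars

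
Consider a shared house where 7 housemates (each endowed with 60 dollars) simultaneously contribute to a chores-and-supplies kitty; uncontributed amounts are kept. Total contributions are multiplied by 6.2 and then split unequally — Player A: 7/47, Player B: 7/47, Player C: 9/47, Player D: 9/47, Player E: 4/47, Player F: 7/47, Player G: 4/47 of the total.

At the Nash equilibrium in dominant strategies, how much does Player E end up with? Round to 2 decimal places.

Each unit j contributes comes back to j as 6.2 × (j's share), so j prefers to contribute only if that share exceeds 1/6.2 = 0.1613; otherwise keeping the unit dominates.
The shares above 0.1613 belong to Player C and Player D, contributing 60 each; the remaining 5 contribute 0. Total contributed: 120.
Player E keeps 60 and receives 6.2 × 120 × 4/47 = 63.32 from the chores-and-supplies kitty, for a payoff of 123.32.

123.32 dollars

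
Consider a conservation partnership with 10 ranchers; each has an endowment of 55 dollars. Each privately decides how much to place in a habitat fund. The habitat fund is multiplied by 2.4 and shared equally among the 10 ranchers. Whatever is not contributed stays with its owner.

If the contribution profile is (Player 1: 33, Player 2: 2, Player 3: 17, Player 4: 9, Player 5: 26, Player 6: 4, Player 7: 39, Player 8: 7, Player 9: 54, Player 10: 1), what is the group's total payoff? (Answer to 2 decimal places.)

Total contributed: 33 + 2 + 17 + 9 + 26 + 4 + 39 + 7 + 54 + 1 = 192; total kept: 10 × 55 − 192 = 358.
The habitat fund pays out 2.4 × 192 = 460.80 in aggregate.
Group total = 358 + 460.80 = 818.80.

818.80 dollars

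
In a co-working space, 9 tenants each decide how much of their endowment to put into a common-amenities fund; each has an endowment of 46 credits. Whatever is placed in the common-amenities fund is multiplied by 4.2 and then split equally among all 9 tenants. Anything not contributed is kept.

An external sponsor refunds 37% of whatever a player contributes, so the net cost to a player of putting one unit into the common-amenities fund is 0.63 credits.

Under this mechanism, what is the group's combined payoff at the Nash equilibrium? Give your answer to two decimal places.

The effective private return is (4.2/9) / 0.63 = 0.7407, which is still under 1, so the mechanism doesn't change anyone's dominant strategy: zero contribution.
At the Nash equilibrium no one contributes; group total payoff = 9 × 46 = 414.

414.00 credits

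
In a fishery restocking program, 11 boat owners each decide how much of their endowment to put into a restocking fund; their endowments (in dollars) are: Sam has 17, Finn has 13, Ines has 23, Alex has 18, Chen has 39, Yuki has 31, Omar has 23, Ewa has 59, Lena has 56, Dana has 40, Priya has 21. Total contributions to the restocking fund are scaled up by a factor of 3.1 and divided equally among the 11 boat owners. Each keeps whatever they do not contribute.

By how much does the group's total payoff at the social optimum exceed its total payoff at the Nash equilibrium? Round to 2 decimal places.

The private return per contributed unit is 3.1/11 = 0.2818 < 1 for every player regardless of endowment, so the Nash equilibrium is zero contribution and the group total is Σ E_j = 17 + 13 + 23 + 18 + 39 + 31 + 23 + 59 + 56 + 40 + 21 = 340.
Each contributed unit returns 3.100 to the group, so the social optimum is full contribution by everyone: group total = 3.100 × 340 = 1054.00.
Efficiency loss = (3.100 − 1) × 340 = 714.00.

714.00 dollars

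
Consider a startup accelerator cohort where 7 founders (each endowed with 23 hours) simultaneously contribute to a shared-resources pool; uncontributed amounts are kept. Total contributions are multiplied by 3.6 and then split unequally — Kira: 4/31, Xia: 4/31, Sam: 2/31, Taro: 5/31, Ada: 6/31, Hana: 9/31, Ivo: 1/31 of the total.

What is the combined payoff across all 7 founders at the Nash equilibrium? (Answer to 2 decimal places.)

220.80 hours

A player with share s gets back 3.6·s per unit contributed, so full contribution is dominant for anyone with s > 1/3.6 = 0.2778 and zero contribution is dominant for anyone below.
Only Hana (9/31) clears that bar, contributing 23; the remaining 6 contribute 0. Total contributed: 23.
The shared-resources pool pays out 3.6 × 23 = 82.80 in total (split across the unequal shares, but the aggregate is all that matters for the group sum).
The 6 free-riders keep 23 each, adding 138. Group total = 138 + 82.80 = 220.80.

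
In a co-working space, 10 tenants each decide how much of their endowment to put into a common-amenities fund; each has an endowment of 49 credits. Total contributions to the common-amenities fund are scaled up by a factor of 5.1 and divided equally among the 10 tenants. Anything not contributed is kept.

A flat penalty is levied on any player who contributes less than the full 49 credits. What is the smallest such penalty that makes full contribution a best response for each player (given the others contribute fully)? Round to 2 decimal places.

24.01 credits

Given the others contribute fully, the best deviation is to contribute 0 (any partial contribution still incurs the fine and gives up units whose private return 0.5100 is below 1).
Deviating from 49 to 0 saves 49 credits but forfeits the deviator's share of the drop in the common-amenities fund: 5.1/10 × 49 = 24.99.
So the deviation gain is 49 − 24.99 = 24.01, and the fine must be at least 24.01 credits to wipe it out.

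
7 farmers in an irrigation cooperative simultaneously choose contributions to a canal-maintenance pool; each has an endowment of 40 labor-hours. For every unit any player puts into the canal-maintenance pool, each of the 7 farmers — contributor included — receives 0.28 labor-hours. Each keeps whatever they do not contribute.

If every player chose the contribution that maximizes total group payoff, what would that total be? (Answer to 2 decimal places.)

Each contributed unit returns 1.960 to the group as a whole (0.28 to each of 7 players), which exceeds 1, so the social optimum is full contribution: group total = 1.960 × 280 = 548.80.

548.80 labor-hours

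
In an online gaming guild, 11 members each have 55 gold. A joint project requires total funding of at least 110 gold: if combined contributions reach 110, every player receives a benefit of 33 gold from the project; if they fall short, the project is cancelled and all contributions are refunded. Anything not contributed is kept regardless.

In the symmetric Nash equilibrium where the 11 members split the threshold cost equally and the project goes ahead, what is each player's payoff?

78 gold

Equal share of the threshold: 110/11 = 10.
At this profile no one gains by cutting their contribution: any cut drops the total below 110, the project is cancelled, contributions are refunded, and the deviator ends with 55, which is less than 55 − 10 + 33 = 78. Contributing more than 10 just wastes the excess. So contributing exactly 10 is a best response.
Each player's payoff: 55 − 10 + 33 = 78.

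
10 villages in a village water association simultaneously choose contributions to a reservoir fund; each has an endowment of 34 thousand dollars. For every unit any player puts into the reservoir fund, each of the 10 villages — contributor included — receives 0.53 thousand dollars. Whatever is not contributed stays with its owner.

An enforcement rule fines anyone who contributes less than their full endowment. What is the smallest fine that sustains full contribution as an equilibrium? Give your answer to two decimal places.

Given the others contribute fully, the best deviation is to contribute 0 (any partial contribution still incurs the fine and gives up units whose private return 0.53 is below 1).
Deviating from 34 to 0 saves 34 thousand dollars but forfeits the deviator's share of the drop in the reservoir fund: 0.53 × 34 = 18.02.
So the deviation gain is 34 − 18.02 = 15.98, and the fine must be at least 15.98 thousand dollars to wipe it out.

15.98 thousand dollars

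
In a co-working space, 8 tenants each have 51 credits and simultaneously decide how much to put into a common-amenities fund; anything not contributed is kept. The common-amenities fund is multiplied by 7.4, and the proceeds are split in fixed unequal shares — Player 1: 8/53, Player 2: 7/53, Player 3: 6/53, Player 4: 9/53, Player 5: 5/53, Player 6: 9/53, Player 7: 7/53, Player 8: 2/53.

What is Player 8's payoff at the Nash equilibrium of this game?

93.72 credits

A player with share s gets back 7.4·s per unit contributed, so full contribution is dominant for anyone with s > 1/7.4 = 0.1351 and zero contribution is dominant for anyone below.
Player 1, Player 4 and Player 6 clear that bar, contributing 51 each; the remaining 5 contribute 0. Total contributed: 153.
Player 8 keeps 51 and receives 7.4 × 153 × 2/53 = 42.72 from the common-amenities fund, for a payoff of 93.72.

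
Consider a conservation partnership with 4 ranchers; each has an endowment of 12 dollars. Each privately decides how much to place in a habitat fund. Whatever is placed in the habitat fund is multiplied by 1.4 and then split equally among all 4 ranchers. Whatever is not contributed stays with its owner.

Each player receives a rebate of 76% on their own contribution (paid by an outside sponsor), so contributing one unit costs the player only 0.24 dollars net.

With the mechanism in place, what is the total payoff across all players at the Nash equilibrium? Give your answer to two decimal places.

Under the mechanism each unit contributed yields (1.4/4) / 0.24 = 1.4583 back to its contributor per unit of net cost, which exceeds 1, making full contribution the dominant choice for everyone.
So the Nash equilibrium is full contribution by all 4; the group earns 4 × (12 × 0.76 + 1.4 × 12) = 103.68.

103.68 dollars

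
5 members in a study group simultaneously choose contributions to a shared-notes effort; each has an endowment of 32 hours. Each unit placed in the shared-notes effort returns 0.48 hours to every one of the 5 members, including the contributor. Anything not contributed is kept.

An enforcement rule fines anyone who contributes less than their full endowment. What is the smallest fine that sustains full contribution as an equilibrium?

Given the others contribute fully, the best deviation is to contribute 0 (any partial contribution still incurs the fine and gives up units whose private return 0.48 is below 1).
Deviating from 32 to 0 saves 32 hours but forfeits the deviator's share of the drop in the shared-notes effort: 0.48 × 32 = 15.36.
So the deviation gain is 32 − 15.36 = 16.64, and the fine must be at least 16.64 hours to wipe it out.

16.64 hours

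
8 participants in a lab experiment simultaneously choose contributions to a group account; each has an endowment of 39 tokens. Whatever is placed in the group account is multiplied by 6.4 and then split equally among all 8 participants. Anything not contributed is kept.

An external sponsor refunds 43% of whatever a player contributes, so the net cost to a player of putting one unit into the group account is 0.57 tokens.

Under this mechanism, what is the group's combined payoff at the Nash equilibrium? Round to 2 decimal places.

The effective private return per unit is now (6.4/8) / 0.57 = 1.4035 > 1, so every player's dominant strategy flips to full contribution.
At the Nash equilibrium everyone contributes 39. Group total payoff = 8 × (39 × 0.43 + 6.4 × 39) = 2130.96.

2130.96 tokens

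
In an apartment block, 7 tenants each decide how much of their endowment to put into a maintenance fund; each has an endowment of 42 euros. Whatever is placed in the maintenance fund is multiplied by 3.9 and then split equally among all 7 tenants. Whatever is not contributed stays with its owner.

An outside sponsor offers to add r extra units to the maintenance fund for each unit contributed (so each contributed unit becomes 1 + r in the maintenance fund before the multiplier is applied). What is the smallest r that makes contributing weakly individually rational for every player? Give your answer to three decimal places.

0.795

With matching at rate r, one contributed unit becomes (1 + r) in the maintenance fund and returns 3.9 × (1 + r) / 7 to the contributor.
Setting this equal to 1: 1 + r = 7/3.9 = 1.7949.
So the minimum matching rate is r = 1.7949 − 1 = 0.795.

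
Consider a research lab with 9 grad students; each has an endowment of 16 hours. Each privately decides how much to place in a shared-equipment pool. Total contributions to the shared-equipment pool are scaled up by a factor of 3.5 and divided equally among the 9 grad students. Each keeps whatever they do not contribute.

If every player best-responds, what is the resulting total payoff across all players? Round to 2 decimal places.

Each contributed unit returns 3.5/9 = 0.3889 to its contributor — below 1 — so contributing 0 is dominant for every player. At the Nash equilibrium everyone keeps their 16, and the group total is 9 × 16 = 144.

144.00 hours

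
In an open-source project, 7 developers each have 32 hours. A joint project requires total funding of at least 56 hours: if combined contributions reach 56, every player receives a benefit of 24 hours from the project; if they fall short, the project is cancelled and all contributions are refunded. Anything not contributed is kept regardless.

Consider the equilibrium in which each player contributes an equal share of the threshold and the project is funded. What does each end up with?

Equal share of the threshold: 56/7 = 8.
At this profile no one gains by cutting their contribution: any cut drops the total below 56, the project is cancelled, contributions are refunded, and the deviator ends with 32, which is less than 32 − 8 + 24 = 48. Contributing more than 8 just wastes the excess. So contributing exactly 8 is a best response.
Each player's payoff: 32 − 8 + 24 = 48.

48 hours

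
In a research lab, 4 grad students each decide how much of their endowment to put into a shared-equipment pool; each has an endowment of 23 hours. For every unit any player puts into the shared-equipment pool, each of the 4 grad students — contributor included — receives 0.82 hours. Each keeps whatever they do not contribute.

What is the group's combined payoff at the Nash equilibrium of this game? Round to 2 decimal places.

The private return per contributed unit is 0.82 < 1, so contributing 0 is dominant for every player. At the Nash equilibrium everyone keeps their 23, and the group total is 4 × 23 = 92.

92.00 hours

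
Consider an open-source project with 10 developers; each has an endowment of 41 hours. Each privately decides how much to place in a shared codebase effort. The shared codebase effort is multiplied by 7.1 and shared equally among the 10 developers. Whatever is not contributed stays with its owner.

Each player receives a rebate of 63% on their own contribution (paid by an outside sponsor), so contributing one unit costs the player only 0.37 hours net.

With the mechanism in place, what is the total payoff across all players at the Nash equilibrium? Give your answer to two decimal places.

Under the mechanism each unit contributed yields (7.1/10) / 0.37 = 1.9189 back to its contributor per unit of net cost, which exceeds 1, making full contribution the dominant choice for everyone.
At the Nash equilibrium everyone contributes 41. Group total payoff = 10 × (41 × 0.63 + 7.1 × 41) = 3169.30.

3169.30 hours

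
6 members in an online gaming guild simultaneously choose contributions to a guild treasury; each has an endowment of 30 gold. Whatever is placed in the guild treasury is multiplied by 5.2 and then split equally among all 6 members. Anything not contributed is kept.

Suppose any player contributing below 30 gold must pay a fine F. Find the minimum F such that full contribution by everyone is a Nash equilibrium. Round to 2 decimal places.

Given the others contribute fully, the best deviation is to contribute 0 (any partial contribution still incurs the fine and gives up units whose private return 0.8667 is below 1).
Deviating from 30 to 0 saves 30 gold but forfeits the deviator's share of the drop in the guild treasury: 5.2/6 × 30 = 26.00.
So the deviation gain is 30 − 26.00 = 4.00, and the fine must be at least 4.00 gold to wipe it out.

4.00 gold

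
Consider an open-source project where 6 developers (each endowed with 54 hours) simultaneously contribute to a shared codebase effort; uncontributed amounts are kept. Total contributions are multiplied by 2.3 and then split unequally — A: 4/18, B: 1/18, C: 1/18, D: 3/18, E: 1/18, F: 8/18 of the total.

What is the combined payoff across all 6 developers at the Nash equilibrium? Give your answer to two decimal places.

394.20 hours

Player j's private return per contributed unit is 2.3 × (j's share). Contributing is weakly dominant for j when that share is at least 1/2.3 = 0.4348, and contributing 0 is dominant otherwise.
F alone (share 8/18) is above the threshold, contributing 54; the remaining 5 contribute 0. Total contributed: 54.
The shared codebase effort pays out 2.3 × 54 = 124.20 in total (split across the unequal shares, but the aggregate is all that matters for the group sum).
The 5 free-riders keep 54 each, adding 270. Group total = 270 + 124.20 = 394.20.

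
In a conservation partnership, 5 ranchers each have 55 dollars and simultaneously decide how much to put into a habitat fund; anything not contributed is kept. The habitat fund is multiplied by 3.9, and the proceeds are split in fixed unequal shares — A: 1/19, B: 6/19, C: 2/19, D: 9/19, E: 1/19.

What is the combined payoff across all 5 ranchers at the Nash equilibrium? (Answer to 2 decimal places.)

For player j, contributing a unit is worthwhile iff 3.9 × (j's share) ≥ 1, i.e. iff j's share is at least 0.2564.
B and D clear that bar, contributing 55 each; the remaining 3 contribute 0. Total contributed: 110.
The habitat fund pays out 3.9 × 110 = 429.00 in total (split across the unequal shares, but the aggregate is all that matters for the group sum).
The 3 free-riders keep 55 each, adding 165. Group total = 165 + 429.00 = 594.00.

594.00 dollars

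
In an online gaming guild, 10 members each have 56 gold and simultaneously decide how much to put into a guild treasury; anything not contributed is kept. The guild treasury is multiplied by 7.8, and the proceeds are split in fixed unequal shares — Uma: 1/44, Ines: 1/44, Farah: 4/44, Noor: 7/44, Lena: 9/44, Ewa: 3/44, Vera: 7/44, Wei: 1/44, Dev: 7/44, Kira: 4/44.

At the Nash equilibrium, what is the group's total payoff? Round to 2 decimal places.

Player j's private return per contributed unit is 7.8 × (j's share). Contributing is weakly dominant for j when that share is at least 1/7.8 = 0.1282, and contributing 0 is dominant otherwise.
Noor, Lena, Vera and Dev are above the threshold, contributing 56 each; the remaining 6 contribute 0. Total contributed: 224.
The guild treasury pays out 7.8 × 224 = 1747.20 in total (split across the unequal shares, but the aggregate is all that matters for the group sum).
The 6 free-riders keep 56 each, adding 336. Group total = 336 + 1747.20 = 2083.20.

2083.20 gold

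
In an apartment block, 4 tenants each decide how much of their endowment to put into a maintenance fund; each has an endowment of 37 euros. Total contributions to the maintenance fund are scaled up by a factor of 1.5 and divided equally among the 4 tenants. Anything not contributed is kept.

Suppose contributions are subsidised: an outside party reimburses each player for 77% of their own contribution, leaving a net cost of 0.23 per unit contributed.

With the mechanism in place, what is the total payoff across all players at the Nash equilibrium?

335.96 euros

With the mechanism, a contributed unit returns (1.5/4) / 0.23 = 1.6304 per unit of net cost to the contributor — now above 1 — so contributing fully is weakly dominant for every player.
So the Nash equilibrium is full contribution by all 4; the group earns 4 × (37 × 0.77 + 1.5 × 37) = 335.96.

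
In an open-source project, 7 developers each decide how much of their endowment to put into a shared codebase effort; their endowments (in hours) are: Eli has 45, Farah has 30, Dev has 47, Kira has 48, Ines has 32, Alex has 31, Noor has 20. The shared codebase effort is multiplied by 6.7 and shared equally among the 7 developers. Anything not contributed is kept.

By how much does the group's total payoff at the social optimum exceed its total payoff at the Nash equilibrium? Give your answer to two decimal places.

The private return per contributed unit is 6.7/7 = 0.9571 < 1 for every player regardless of endowment, so the Nash equilibrium is zero contribution and the group total is Σ E_j = 45 + 30 + 47 + 48 + 32 + 31 + 20 = 253.
Each contributed unit returns 6.700 to the group, so the social optimum is full contribution by everyone: group total = 6.700 × 253 = 1695.10.
Efficiency loss = (6.700 − 1) × 253 = 1442.10.

1442.10 hours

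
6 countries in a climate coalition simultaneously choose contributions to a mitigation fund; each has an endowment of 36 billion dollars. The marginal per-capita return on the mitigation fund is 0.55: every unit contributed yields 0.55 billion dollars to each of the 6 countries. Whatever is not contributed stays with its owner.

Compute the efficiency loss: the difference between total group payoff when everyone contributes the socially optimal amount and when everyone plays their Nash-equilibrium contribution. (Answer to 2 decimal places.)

496.80 billion dollars

The private return per contributed unit is 0.55 < 1, so contributing 0 is dominant for every player. At the Nash equilibrium everyone keeps their 36, and the group total is 6 × 36 = 216.
Each contributed unit returns 3.300 to the group as a whole (0.55 to each of 6 players), which exceeds 1, so the social optimum is full contribution: group total = 3.300 × 216 = 712.80.
Efficiency loss = 712.80 − 216 = 496.80.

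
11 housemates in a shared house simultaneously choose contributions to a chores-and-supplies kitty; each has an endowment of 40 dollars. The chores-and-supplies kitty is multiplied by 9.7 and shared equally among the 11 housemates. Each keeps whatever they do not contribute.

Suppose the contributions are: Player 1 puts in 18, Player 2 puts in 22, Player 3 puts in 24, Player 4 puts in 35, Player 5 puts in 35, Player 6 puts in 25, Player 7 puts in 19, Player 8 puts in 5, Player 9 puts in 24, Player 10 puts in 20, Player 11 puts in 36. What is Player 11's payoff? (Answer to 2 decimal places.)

Total contributed: 18 + 22 + 24 + 35 + 35 + 25 + 19 + 5 + 24 + 20 + 36 = 263.
Each receives 9.7 × 263 / 11 = 231.92 from the chores-and-supplies kitty.
Player 11 keeps 40 − 36 = 4, so Player 11's payoff is 4 + 231.92 = 235.92.

235.92 dollars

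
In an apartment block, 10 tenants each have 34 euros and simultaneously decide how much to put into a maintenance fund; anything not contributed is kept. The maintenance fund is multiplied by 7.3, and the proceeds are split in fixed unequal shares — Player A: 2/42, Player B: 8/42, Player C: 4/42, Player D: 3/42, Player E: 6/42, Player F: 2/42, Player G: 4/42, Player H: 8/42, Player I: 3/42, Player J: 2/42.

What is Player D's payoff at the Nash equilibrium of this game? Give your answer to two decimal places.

87.19 euros

Player j's private return per contributed unit is 7.3 × (j's share). Contributing is weakly dominant for j when that share is at least 1/7.3 = 0.1370, and contributing 0 is dominant otherwise.
Player B, Player E and Player H clear that bar, contributing 34 each; the remaining 7 contribute 0. Total contributed: 102.
Player D keeps 34 and receives 7.3 × 102 × 3/42 = 53.19 from the maintenance fund, for a payoff of 87.19.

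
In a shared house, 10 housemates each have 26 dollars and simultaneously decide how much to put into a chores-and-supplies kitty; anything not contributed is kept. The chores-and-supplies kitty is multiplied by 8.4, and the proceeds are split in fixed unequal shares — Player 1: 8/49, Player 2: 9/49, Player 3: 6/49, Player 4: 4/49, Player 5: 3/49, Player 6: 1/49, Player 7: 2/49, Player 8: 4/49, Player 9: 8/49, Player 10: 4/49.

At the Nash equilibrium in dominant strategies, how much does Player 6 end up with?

43.83 dollars

Each unit j contributes comes back to j as 8.4 × (j's share), so j prefers to contribute only if that share exceeds 1/8.4 = 0.1190; otherwise keeping the unit dominates.
The shares above 0.1190 belong to Player 1, Player 2, Player 3 and Player 9, contributing 26 each; the remaining 6 contribute 0. Total contributed: 104.
Player 6 keeps 26 and receives 8.4 × 104 × 1/49 = 17.83 from the chores-and-supplies kitty, for a payoff of 43.83.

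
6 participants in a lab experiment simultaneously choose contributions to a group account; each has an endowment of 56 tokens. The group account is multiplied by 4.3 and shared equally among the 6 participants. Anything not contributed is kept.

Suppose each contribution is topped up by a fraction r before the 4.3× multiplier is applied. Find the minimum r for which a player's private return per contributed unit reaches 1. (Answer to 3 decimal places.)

0.395

With matching at rate r, one contributed unit becomes (1 + r) in the group account and returns 4.3 × (1 + r) / 6 to the contributor.
Setting this equal to 1: 1 + r = 6/4.3 = 1.3953.
So the minimum matching rate is r = 1.3953 − 1 = 0.395.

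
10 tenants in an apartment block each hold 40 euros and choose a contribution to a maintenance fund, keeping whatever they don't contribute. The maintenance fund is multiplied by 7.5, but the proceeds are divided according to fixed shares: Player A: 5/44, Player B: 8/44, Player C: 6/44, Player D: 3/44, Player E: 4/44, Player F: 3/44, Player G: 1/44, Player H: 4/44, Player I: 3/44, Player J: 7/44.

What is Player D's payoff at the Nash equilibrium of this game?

Each unit j contributes comes back to j as 7.5 × (j's share), so j prefers to contribute only if that share exceeds 1/7.5 = 0.1333; otherwise keeping the unit dominates.
The shares above 0.1333 belong to Player B, Player C and Player J, contributing 40 each; the remaining 7 contribute 0. Total contributed: 120.
Player D keeps 40 and receives 7.5 × 120 × 3/44 = 61.36 from the maintenance fund, for a payoff of 101.36.

101.36 euros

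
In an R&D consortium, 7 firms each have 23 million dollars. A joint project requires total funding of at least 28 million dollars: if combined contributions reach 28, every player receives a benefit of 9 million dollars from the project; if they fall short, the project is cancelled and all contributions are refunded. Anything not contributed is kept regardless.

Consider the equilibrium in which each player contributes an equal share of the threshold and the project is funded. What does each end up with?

Equal share of the threshold: 28/7 = 4.
At this profile no one gains by cutting their contribution: any cut drops the total below 28, the project is cancelled, contributions are refunded, and the deviator ends with 23, which is less than 23 − 4 + 9 = 28. Contributing more than 4 just wastes the excess. So contributing exactly 4 is a best response.
Each player's payoff: 23 − 4 + 9 = 28.

28 million dollars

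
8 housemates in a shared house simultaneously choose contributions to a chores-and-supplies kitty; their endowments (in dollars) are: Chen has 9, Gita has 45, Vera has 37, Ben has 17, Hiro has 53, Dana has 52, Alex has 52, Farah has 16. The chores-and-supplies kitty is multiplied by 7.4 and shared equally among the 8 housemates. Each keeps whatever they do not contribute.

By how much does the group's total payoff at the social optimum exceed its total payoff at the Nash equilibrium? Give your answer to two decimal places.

1798.40 dollars

The private return per contributed unit is 7.4/8 = 0.9250 < 1 for every player regardless of endowment, so the Nash equilibrium is zero contribution and the group total is Σ E_j = 9 + 45 + 37 + 17 + 53 + 52 + 52 + 16 = 281.
Each contributed unit returns 7.400 to the group, so the social optimum is full contribution by everyone: group total = 7.400 × 281 = 2079.40.
Efficiency loss = (7.400 − 1) × 281 = 1798.40.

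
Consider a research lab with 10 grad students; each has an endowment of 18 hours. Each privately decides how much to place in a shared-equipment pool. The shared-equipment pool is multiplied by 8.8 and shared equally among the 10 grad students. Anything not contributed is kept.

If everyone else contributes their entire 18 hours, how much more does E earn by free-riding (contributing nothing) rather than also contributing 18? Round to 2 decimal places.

2.16 hours

Switching from a contribution of 18 to 0 lets E keep an extra 18 hours, but lowers the shared-equipment pool by 18, which costs E their own share of that drop: 8.8/10 × 18 = 15.84.
Net gain = 18 − 15.84 = 2.16. The private return per contributed unit (0.8800) is below 1, so free-riding is indeed the best response regardless of what the others do.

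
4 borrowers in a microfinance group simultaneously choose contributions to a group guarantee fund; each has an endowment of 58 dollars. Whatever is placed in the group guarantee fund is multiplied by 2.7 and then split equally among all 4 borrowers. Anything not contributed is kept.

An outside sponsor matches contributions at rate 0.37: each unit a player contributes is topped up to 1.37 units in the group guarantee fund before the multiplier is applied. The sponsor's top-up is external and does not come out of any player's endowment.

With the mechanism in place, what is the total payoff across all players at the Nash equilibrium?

232.00 dollars

Even with the mechanism, each unit contributed returns only 2.7 × 1.37 / 4 = 0.9248 per unit of net cost, so contributing nothing is still dominant.
Everyone keeps their endowment and the group total is 4 × 58 = 232.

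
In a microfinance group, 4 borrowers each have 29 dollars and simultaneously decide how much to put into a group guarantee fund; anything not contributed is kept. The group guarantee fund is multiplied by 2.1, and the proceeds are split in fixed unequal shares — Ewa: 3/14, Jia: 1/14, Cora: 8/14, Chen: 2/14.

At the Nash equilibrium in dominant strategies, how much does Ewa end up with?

For player j, contributing a unit is worthwhile iff 2.1 × (j's share) ≥ 1, i.e. iff j's share is at least 0.4762.
The only share above 0.4762 is Cora's 8/14, contributing 29; the remaining 3 contribute 0. Total contributed: 29.
Ewa keeps 29 and receives 2.1 × 29 × 3/14 = 13.05 from the group guarantee fund, for a payoff of 42.05.

42.05 dollars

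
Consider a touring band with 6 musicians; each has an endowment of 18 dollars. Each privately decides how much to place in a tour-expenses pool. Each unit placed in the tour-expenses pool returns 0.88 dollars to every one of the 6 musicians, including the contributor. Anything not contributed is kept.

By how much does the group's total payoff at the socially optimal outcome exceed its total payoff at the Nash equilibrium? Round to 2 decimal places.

462.24 dollars

The private return per contributed unit is 0.88 < 1, so contributing 0 is dominant for every player. At the Nash equilibrium everyone keeps their 18, and the group total is 6 × 18 = 108.
Each contributed unit returns 5.280 to the group as a whole (0.88 to each of 6 players), which exceeds 1, so the social optimum is full contribution: group total = 5.280 × 108 = 570.24.
Efficiency loss = 570.24 − 108 = 462.24.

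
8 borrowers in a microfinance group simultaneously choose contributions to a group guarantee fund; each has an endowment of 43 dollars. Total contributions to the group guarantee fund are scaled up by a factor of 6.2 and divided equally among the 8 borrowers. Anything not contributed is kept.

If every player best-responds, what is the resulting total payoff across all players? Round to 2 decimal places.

Each contributed unit returns 6.2/8 = 0.7750 to its contributor — below 1 — so contributing 0 is dominant for every player. At the Nash equilibrium everyone keeps their 43, and the group total is 8 × 43 = 344.

344.00 dollars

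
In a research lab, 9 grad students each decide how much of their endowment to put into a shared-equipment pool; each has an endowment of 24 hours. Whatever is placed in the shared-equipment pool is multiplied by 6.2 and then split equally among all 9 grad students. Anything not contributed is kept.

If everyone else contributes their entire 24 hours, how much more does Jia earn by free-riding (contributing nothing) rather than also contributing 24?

7.47 hours

Switching from a contribution of 24 to 0 lets Jia keep an extra 24 hours, but lowers the shared-equipment pool by 24, which costs Jia their own share of that drop: 6.2/9 × 24 = 16.53.
Net gain = 24 − 16.53 = 7.47. The private return per contributed unit (0.6889) is below 1, so free-riding is indeed the best response regardless of what the others do.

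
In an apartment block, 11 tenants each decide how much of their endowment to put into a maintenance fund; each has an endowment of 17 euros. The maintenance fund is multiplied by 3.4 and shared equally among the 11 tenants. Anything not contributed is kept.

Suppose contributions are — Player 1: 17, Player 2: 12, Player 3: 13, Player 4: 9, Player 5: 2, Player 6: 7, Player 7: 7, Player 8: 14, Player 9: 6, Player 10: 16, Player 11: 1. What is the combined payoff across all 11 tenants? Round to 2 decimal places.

Total contributed: 17 + 12 + 13 + 9 + 2 + 7 + 7 + 14 + 6 + 16 + 1 = 104; total kept: 11 × 17 − 104 = 83.
The maintenance fund pays out 3.4 × 104 = 353.60 in aggregate.
Group total = 83 + 353.60 = 436.60.

436.60 euros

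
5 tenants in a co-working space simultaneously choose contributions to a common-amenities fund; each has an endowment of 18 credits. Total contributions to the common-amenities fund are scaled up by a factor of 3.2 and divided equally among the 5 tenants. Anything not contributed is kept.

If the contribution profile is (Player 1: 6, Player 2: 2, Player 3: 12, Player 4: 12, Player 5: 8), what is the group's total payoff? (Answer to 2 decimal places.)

178.00 credits

Total contributed: 6 + 2 + 12 + 12 + 8 = 40; total kept: 5 × 18 − 40 = 50.
The common-amenities fund pays out 3.2 × 40 = 128.00 in aggregate.
Group total = 50 + 128.00 = 178.00.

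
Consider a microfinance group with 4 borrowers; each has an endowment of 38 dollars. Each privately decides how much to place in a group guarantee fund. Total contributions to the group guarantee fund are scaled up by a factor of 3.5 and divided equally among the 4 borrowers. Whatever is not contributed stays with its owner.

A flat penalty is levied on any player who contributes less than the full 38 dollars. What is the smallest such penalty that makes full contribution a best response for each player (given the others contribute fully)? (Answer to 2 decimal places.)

4.75 dollars

Given the others contribute fully, the best deviation is to contribute 0 (any partial contribution still incurs the fine and gives up units whose private return 0.8750 is below 1).
Deviating from 38 to 0 saves 38 dollars but forfeits the deviator's share of the drop in the group guarantee fund: 3.5/4 × 38 = 33.25.
So the deviation gain is 38 − 33.25 = 4.75, and the fine must be at least 4.75 dollars to wipe it out.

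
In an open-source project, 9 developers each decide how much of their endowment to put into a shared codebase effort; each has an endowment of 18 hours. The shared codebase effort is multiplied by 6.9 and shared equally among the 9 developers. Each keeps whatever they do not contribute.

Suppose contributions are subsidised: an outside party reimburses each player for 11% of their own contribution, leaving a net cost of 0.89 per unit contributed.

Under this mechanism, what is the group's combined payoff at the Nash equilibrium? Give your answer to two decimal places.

Even with the mechanism, each unit contributed returns only (6.9/9) / 0.89 = 0.8614 per unit of net cost, so contributing nothing is still dominant.
Everyone keeps their endowment and the group total is 9 × 18 = 162.

162.00 hours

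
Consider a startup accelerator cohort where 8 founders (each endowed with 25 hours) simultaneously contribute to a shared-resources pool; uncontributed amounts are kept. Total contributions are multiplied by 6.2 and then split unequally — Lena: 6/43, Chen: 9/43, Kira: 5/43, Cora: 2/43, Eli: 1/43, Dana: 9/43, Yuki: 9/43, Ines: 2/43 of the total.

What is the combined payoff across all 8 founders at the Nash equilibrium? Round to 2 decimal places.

590.00 hours

A player with share s gets back 6.2·s per unit contributed, so full contribution is dominant for anyone with s > 1/6.2 = 0.1613 and zero contribution is dominant for anyone below.
Chen, Dana and Yuki are above the threshold, contributing 25 each; the remaining 5 contribute 0. Total contributed: 75.
The shared-resources pool pays out 6.2 × 75 = 465.00 in total (split across the unequal shares, but the aggregate is all that matters for the group sum).
The 5 free-riders keep 25 each, adding 125. Group total = 125 + 465.00 = 590.00.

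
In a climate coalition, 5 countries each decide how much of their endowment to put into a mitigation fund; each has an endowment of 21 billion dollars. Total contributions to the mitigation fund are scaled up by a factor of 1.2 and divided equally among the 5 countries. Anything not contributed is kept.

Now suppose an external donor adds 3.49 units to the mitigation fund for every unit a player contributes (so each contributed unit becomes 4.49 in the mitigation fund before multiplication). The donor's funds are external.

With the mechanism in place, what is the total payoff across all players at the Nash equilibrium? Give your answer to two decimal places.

Under the mechanism each unit contributed yields 1.2 × 4.49 / 5 = 1.0776 back to its contributor per unit of net cost, which exceeds 1, making full contribution the dominant choice for everyone.
So the Nash equilibrium is full contribution by all 5; the group earns 1.2 × 4.49 × 105 = 565.74.

565.74 billion dollars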